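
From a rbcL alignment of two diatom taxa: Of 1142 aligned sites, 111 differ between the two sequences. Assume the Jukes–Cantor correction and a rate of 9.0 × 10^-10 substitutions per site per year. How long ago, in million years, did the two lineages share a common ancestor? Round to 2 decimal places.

57.83

p = 111/1142 ≈ 0.097198.
d = −(3/4) ln(1 − 4p/3) = −0.75 ln(1 − 0.129597) = −0.75 ln(0.870403)
  = −0.75 × (-0.138799) = 0.104099 substitutions/site.
Under a molecular clock d = 2μt, so t = d/(2μ) = 0.104099 / (2 × 9.0 × 10^-10) = 57.83 million years.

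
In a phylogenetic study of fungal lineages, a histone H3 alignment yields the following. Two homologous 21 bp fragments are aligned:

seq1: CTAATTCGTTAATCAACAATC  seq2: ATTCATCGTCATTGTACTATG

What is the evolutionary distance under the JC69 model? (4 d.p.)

0.7557

The sequences differ at 10 of 21 sites (1, 3, 4, 5, 10, 12, 14, 15, 18, 21), so p = 10/21 ≈ 0.47619.
d = −(3/4) ln(1 − 4p/3) = −0.75 ln(1 − 0.63492) = −0.75 ln(0.36508)
  = −0.75 × (-1.007639) = 0.755729 substitutions/site.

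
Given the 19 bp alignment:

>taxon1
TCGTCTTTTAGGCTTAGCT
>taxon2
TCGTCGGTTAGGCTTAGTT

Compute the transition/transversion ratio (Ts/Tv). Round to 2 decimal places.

0.50

Transitions are A↔G and C↔T; transversions are all other mismatches.
Transitions: 1. Transversions: 2.
R = 1/2 = 0.50.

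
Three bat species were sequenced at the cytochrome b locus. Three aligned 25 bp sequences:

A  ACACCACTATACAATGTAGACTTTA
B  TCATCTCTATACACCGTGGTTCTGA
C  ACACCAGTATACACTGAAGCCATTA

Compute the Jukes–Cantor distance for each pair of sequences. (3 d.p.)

d(A,B) = 0.572, d(A,C) = 0.233, d(B,C) = 0.663

A–B: 10/25 sites differ → p = 0.4, d = −0.75 ln(1 − 0.533333) = 0.571605 ≈ 0.572.
A–C: 5/25 sites differ → p = 0.2, d = −0.75 ln(1 − 0.266667) = 0.232617 ≈ 0.233.
B–C: 11/25 sites differ → p = 0.44, d = −0.75 ln(1 − 0.586667) = 0.662626 ≈ 0.663.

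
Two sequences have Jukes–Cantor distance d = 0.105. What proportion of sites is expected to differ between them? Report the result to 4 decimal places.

p = (3/4)(1 − e^(−4d/3)) = 0.75 × (1 − e^(-0.14)) = 0.75 × (1 − 0.869358) = 0.097982.

0.0980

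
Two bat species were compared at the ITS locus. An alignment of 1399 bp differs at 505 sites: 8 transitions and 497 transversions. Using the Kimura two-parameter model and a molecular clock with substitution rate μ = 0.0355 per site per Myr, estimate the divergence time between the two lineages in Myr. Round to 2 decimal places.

7.58

P = 8/1399 ≈ 0.005718 and Q = 497/1399 ≈ 0.355254.
Under the Kimura two-parameter model, d = −½ ln(1 − 2P − Q) − ¼ ln(1 − 2Q).
1 − 2P − Q = 0.63331, giving −½ ln(0.63331) = 0.228398.
1 − 2Q = 0.289492, giving −¼ ln(0.289492) = 0.309907.
d = 0.228398 + 0.309907 = 0.538305.
Under a molecular clock d = 2μt, so t = d/(2μ) = 0.538305 / (2 × 0.0355) = 7.58 Myr.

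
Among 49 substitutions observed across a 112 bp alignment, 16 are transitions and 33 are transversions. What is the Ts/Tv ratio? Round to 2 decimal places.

0.48

R = 16/33 = 0.484848… ≈ 0.48 (to 2 d.p.).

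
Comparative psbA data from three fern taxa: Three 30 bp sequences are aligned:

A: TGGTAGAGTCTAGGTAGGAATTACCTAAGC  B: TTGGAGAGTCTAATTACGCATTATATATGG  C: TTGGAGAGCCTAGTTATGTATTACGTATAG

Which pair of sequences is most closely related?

A–B: 10/30 differ, p = 0.333, d = 0.441.
A–C: 10/30 differ, p = 0.333, d = 0.441.
B–C: 7/30 differ, p = 0.233, d = 0.280.
The smallest distance is between B and C.

B and C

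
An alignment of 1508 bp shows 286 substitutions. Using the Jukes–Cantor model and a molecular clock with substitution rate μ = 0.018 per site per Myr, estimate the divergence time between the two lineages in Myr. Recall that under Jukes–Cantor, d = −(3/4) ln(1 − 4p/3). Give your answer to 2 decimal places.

p = 286/1508 ≈ 0.189655.
d = −(3/4) ln(1 − 4p/3) = −0.75 ln(1 − 0.252873) = −0.75 ln(0.747127)
  = −0.75 × (-0.291520) = 0.218640 substitutions/site.
Under a molecular clock d = 2μt, so t = d/(2μ) = 0.218640 / (2 × 0.018) = 6.07 Myr.

6.07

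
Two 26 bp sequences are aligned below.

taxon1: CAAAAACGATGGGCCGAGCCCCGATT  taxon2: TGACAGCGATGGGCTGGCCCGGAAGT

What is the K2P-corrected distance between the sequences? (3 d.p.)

Of 26 sites, 6 differences are transitions and 5 are transversions, so P = 6/26 ≈ 0.230769 and Q = 5/26 ≈ 0.192308.
Under the Kimura two-parameter model, d = −½ ln(1 − 2P − Q) − ¼ ln(1 − 2Q).
1 − 2P − Q = 0.346154, giving −½ ln(0.346154) = 0.530436.
1 − 2Q = 0.615384, giving −¼ ln(0.615384) = 0.121377.
d = 0.530436 + 0.121377 = 0.651813.

0.652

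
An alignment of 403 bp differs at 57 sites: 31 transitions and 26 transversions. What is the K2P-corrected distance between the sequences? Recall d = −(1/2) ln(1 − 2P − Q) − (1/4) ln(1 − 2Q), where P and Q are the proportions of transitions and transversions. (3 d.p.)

0.158

P = 31/403 ≈ 0.076923 and Q = 26/403 ≈ 0.064516.
Under the Kimura two-parameter model, d = −½ ln(1 − 2P − Q) − ¼ ln(1 − 2Q).
1 − 2P − Q = 0.781638, giving −½ ln(0.781638) = 0.123182.
1 − 2Q = 0.870968, giving −¼ ln(0.870968) = 0.034538.
d = 0.123182 + 0.034538 = 0.157720.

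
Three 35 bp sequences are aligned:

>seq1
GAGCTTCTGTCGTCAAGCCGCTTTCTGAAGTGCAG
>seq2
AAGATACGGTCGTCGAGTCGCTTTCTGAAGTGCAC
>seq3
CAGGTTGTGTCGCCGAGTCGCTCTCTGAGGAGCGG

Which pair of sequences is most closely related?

seq1–seq2: 7/35 differ, p = 0.200, d = 0.233.
seq1–seq3: 10/35 differ, p = 0.286, d = 0.360.
seq2–seq3: 11/35 differ, p = 0.314, d = 0.407.
The smallest distance is between seq1 and seq2.

seq1 and seq2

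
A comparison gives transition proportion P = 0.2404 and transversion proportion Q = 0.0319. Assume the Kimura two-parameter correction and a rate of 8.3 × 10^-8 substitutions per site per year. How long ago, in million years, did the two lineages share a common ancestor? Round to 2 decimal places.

2.26

Under the Kimura two-parameter model, d = −½ ln(1 − 2P − Q) − ¼ ln(1 − 2Q).
1 − 2P − Q = 0.4873, giving −½ ln(0.4873) = 0.359438.
1 − 2Q = 0.9362, giving −¼ ln(0.9362) = 0.016482.
d = 0.359438 + 0.016482 = 0.375920.
Under a molecular clock d = 2μt, so t = d/(2μ) = 0.375920 / (2 × 8.3 × 10^-8) = 2.26 million years.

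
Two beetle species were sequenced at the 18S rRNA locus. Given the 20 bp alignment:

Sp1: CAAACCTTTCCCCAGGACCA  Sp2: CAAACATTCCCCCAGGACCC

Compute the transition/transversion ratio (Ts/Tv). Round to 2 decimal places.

Transitions are A↔G and C↔T; transversions are all other mismatches.
Transitions: 1. Transversions: 2.
R = 1/2 = 0.50.

0.50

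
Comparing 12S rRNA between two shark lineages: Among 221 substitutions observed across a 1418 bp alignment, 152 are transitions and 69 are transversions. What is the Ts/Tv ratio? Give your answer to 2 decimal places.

2.20

R = 152/69 = 2.202898… ≈ 2.20 (to 2 d.p.).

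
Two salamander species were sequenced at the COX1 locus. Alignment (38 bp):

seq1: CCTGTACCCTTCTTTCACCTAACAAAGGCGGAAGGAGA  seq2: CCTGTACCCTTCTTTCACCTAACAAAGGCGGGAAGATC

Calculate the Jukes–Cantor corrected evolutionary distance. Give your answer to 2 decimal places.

The sequences differ at 4 of 38 sites (32, 34, 37, 38), so p = 4/38 ≈ 0.105263.
d = −(3/4) ln(1 − 4p/3) = −0.75 ln(1 − 0.140351) = −0.75 ln(0.859649)
  = −0.75 × (-0.151231) = 0.113423 substitutions/site.

0.11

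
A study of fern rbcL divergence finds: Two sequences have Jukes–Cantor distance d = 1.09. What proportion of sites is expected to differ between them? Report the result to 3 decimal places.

p = (3/4)(1 − e^(−4d/3)) = 0.75 × (1 − e^(-1.453333)) = 0.75 × (1 − 0.233790) = 0.574658.

0.575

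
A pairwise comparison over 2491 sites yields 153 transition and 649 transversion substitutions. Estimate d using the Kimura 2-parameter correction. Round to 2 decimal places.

P = 153/2491 ≈ 0.061421 and Q = 649/2491 ≈ 0.260538.
Under the Kimura two-parameter model, d = −½ ln(1 − 2P − Q) − ¼ ln(1 − 2Q).
1 − 2P − Q = 0.61662, giving −½ ln(0.61662) = 0.241751.
1 − 2Q = 0.478924, giving −¼ ln(0.478924) = 0.184053.
d = 0.241751 + 0.184053 = 0.425804.

0.43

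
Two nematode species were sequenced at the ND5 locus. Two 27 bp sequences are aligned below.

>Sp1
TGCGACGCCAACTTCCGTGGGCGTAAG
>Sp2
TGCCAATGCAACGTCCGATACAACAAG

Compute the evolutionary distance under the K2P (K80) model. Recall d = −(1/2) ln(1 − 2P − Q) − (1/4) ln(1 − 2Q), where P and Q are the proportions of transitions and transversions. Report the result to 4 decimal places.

0.6801

Of 27 sites, 3 differences are transitions and 9 are transversions, so P = 3/27 ≈ 0.111111 and Q = 9/27 ≈ 0.333333.
Under the Kimura two-parameter model, d = −½ ln(1 − 2P − Q) − ¼ ln(1 − 2Q).
1 − 2P − Q = 0.444445, giving −½ ln(0.444445) = 0.405464.
1 − 2Q = 0.333334, giving −¼ ln(0.333334) = 0.274653.
d = 0.405464 + 0.274653 = 0.680117.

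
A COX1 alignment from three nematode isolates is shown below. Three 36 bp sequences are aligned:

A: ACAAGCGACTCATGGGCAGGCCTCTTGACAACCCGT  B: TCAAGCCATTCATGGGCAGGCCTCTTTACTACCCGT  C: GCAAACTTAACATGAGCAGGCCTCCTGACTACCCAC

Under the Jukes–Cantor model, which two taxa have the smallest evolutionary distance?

A and B

A–B: 5/36 differ, p = 0.139, d = 0.154.
A–C: 11/36 differ, p = 0.306, d = 0.392.
B–C: 11/36 differ, p = 0.306, d = 0.392.
The smallest distance is between A and B.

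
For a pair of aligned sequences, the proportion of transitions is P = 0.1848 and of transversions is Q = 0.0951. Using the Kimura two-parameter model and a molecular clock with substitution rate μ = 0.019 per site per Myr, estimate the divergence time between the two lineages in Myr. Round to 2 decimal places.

Under the Kimura two-parameter model, d = −½ ln(1 − 2P − Q) − ¼ ln(1 − 2Q).
1 − 2P − Q = 0.5353, giving −½ ln(0.5353) = 0.312464.
1 − 2Q = 0.8098, giving −¼ ln(0.8098) = 0.052742.
d = 0.312464 + 0.052742 = 0.365206.
Under a molecular clock d = 2μt, so t = d/(2μ) = 0.365206 / (2 × 0.019) = 9.61 Myr.

9.61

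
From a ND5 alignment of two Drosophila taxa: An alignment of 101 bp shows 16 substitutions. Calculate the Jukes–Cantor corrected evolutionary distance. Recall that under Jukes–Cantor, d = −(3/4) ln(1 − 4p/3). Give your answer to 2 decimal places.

p = 16/101 ≈ 0.158416.
d = −(3/4) ln(1 − 4p/3) = −0.75 ln(1 − 0.211221) = −0.75 ln(0.788779)
  = −0.75 × (-0.237269) = 0.177952 substitutions/site.

0.18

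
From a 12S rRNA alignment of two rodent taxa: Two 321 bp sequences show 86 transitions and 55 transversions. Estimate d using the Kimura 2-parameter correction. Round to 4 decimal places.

P = 86/321 ≈ 0.267913 and Q = 55/321 ≈ 0.17134.
Under the Kimura two-parameter model, d = −½ ln(1 − 2P − Q) − ¼ ln(1 − 2Q).
1 − 2P − Q = 0.292834, giving −½ ln(0.292834) = 0.614075.
1 − 2Q = 0.65732, giving −¼ ln(0.65732) = 0.104896.
d = 0.614075 + 0.104896 = 0.718971.

0.7190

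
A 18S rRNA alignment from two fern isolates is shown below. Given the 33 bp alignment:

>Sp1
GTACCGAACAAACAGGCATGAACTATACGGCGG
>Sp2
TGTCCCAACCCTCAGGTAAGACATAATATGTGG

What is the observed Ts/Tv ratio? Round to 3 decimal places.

0.143

Transitions are A↔G and C↔T; transversions are all other mismatches.
Transitions: 2. Transversions: 14.
R = 2/14 = 0.142857… ≈ 0.143 (to 3 d.p.).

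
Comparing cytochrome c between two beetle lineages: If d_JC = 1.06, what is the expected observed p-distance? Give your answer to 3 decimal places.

p = (3/4)(1 − e^(−4d/3)) = 0.75 × (1 − e^(-1.413333)) = 0.75 × (1 − 0.243331) = 0.567502.

0.568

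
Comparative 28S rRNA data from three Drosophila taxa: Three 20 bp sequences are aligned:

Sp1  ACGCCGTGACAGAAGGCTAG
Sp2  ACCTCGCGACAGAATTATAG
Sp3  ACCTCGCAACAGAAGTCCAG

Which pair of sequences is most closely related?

Sp2 and Sp3

Sp1–Sp2: 6/20 differ, p = 0.300, d = 0.383.
Sp1–Sp3: 6/20 differ, p = 0.300, d = 0.383.
Sp2–Sp3: 4/20 differ, p = 0.200, d = 0.233.
The smallest distance is between Sp2 and Sp3.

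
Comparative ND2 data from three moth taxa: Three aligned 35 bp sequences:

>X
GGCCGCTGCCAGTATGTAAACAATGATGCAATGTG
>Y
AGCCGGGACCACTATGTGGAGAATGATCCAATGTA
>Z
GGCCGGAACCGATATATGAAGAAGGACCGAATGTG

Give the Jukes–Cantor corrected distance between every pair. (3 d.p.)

d(X,Y) = 0.360, d(X,Z) = 0.458, d(Y,Z) = 0.360

X–Y: 10/35 sites differ → p ≈ 0.285714, d = −0.75 ln(1 − 0.380952) = 0.359679 ≈ 0.360.
X–Z: 12/35 sites differ → p ≈ 0.342857, d = −0.75 ln(1 − 0.457143) = 0.458182 ≈ 0.458.
Y–Z: 10/35 sites differ → p ≈ 0.285714, d = −0.75 ln(1 − 0.380952) = 0.359679 ≈ 0.360.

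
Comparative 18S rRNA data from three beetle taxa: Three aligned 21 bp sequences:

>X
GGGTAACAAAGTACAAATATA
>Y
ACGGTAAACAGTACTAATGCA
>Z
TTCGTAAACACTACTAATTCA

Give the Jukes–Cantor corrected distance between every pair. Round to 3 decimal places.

X–Y: 9/21 sites differ → p ≈ 0.428571, d = −0.75 ln(1 − 0.571428) = 0.635472 ≈ 0.635.
X–Z: 11/21 sites differ → p ≈ 0.52381, d = −0.75 ln(1 − 0.698413) = 0.899023 ≈ 0.899.
Y–Z: 5/21 sites differ → p ≈ 0.238095, d = −0.75 ln(1 − 0.31746) = 0.286451 ≈ 0.286.

d(X,Y) = 0.635, d(X,Z) = 0.899, d(Y,Z) = 0.286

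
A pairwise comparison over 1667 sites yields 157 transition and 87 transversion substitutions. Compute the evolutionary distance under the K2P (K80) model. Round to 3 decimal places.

0.165

P = 157/1667 ≈ 0.094181 and Q = 87/1667 ≈ 0.05219.
Under the Kimura two-parameter model, d = −½ ln(1 − 2P − Q) − ¼ ln(1 − 2Q).
1 − 2P − Q = 0.759448, giving −½ ln(0.759448) = 0.137582.
1 − 2Q = 0.89562, giving −¼ ln(0.89562) = 0.027560.
d = 0.137582 + 0.027560 = 0.165142.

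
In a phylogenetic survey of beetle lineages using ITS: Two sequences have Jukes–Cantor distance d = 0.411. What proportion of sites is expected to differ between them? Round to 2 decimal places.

p = (3/4)(1 − e^(−4d/3)) = 0.75 × (1 − e^(-0.548)) = 0.75 × (1 − 0.578105) = 0.316421.

0.32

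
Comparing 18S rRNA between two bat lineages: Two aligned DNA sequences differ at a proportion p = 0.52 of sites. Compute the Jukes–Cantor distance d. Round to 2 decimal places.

0.89

d = −(3/4) ln(1 − 4p/3) = −0.75 ln(1 − 0.693333) = −0.75 ln(0.306667)
  = −0.75 × (-1.181993) = 0.886495 substitutions/site.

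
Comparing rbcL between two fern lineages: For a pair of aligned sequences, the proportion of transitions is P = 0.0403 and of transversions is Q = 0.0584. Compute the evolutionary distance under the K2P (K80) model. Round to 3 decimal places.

Under the Kimura two-parameter model, d = −½ ln(1 − 2P − Q) − ¼ ln(1 − 2Q).
1 − 2P − Q = 0.861, giving −½ ln(0.861) = 0.074830.
1 − 2Q = 0.8832, giving −¼ ln(0.8832) = 0.031051.
d = 0.074830 + 0.031051 = 0.105881.

0.106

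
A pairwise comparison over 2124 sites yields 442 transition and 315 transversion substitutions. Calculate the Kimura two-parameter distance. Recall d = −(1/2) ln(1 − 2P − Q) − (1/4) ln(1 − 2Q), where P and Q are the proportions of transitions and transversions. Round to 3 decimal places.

P = 442/2124 ≈ 0.208098 and Q = 315/2124 ≈ 0.148305.
Under the Kimura two-parameter model, d = −½ ln(1 − 2P − Q) − ¼ ln(1 − 2Q).
1 − 2P − Q = 0.435499, giving −½ ln(0.435499) = 0.415631.
1 − 2Q = 0.70339, giving −¼ ln(0.70339) = 0.087961.
d = 0.415631 + 0.087961 = 0.503592.

0.504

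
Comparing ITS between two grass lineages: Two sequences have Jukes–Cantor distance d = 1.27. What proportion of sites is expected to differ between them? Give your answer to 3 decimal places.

0.612

p = (3/4)(1 − e^(−4d/3)) = 0.75 × (1 − e^(-1.693333)) = 0.75 × (1 − 0.183906) = 0.612071.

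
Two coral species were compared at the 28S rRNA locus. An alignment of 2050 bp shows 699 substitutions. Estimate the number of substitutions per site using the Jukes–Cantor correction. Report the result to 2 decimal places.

0.45

p = 699/2050 ≈ 0.340976.
d = −(3/4) ln(1 − 4p/3) = −0.75 ln(1 − 0.454635) = −0.75 ln(0.545365)
  = −0.75 × (-0.606300) = 0.454725 substitutions/site.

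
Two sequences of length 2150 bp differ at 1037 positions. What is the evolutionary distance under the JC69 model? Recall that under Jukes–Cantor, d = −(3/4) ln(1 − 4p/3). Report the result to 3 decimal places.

p = 1037/2150 ≈ 0.482326.
d = −(3/4) ln(1 − 4p/3) = −0.75 ln(1 − 0.643101) = −0.75 ln(0.356899)
  = −0.75 × (-1.030302) = 0.772727 substitutions/site.

0.773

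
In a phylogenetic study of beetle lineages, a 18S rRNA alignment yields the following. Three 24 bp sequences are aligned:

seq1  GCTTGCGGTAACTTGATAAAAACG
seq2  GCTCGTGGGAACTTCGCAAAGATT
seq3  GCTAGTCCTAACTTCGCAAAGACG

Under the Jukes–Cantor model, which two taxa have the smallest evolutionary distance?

seq1–seq2: 9/24 differ, p = 0.375, d = 0.520.
seq1–seq3: 8/24 differ, p = 0.333, d = 0.441.
seq2–seq3: 6/24 differ, p = 0.250, d = 0.304.
The smallest distance is between seq2 and seq3.

seq2 and seq3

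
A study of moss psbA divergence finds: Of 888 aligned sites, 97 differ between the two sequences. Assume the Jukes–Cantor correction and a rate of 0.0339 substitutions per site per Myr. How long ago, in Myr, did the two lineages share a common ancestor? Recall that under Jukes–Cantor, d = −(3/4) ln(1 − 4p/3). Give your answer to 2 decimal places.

1.74

p = 97/888 ≈ 0.109234.
d = −(3/4) ln(1 − 4p/3) = −0.75 ln(1 − 0.145645) = −0.75 ln(0.854355)
  = −0.75 × (-0.157408) = 0.118056 substitutions/site.
Under a molecular clock d = 2μt, so t = d/(2μ) = 0.118056 / (2 × 0.0339) = 1.74 Myr.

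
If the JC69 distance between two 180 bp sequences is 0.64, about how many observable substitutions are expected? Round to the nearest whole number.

Invert JC69: p = (3/4)(1 − e^(−4d/3)) = 0.75 × (1 − e^(-0.853333)) = 0.75 × (1 − 0.425993) = 0.430505.
Expected differing sites = pL ≈ 0.430505 × 180 = 77.4909 ≈ 77.

77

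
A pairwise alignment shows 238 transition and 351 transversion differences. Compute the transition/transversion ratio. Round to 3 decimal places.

R = 238/351 = 0.678062… ≈ 0.678 (to 3 d.p.).

0.678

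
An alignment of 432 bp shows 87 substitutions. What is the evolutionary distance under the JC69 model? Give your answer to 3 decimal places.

0.235

p = 87/432 ≈ 0.201389.
d = −(3/4) ln(1 − 4p/3) = −0.75 ln(1 − 0.268519) = −0.75 ln(0.731481)
  = −0.75 × (-0.312684) = 0.234513 substitutions/site.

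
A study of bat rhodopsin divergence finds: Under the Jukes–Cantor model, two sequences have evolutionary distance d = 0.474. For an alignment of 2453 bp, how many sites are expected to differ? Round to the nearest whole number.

862

Invert JC69: p = (3/4)(1 − e^(−4d/3)) = 0.75 × (1 − e^(-0.632)) = 0.75 × (1 − 0.531528) = 0.351354.
Expected differing sites = pL ≈ 0.351354 × 2453 = 861.871362 ≈ 862.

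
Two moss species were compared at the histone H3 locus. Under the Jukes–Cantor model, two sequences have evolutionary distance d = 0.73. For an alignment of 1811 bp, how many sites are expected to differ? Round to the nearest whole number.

Invert JC69: p = (3/4)(1 − e^(−4d/3)) = 0.75 × (1 − e^(-0.973333)) = 0.75 × (1 − 0.377822) = 0.466634.
Expected differing sites = pL ≈ 0.466634 × 1811 = 845.074174 ≈ 845.

845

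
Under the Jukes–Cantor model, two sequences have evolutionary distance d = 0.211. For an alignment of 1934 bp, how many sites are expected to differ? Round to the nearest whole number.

356

Invert JC69: p = (3/4)(1 − e^(−4d/3)) = 0.75 × (1 − e^(-0.281333)) = 0.75 × (1 − 0.754777) = 0.183917.
Expected differing sites = pL ≈ 0.183917 × 1934 = 355.695478 ≈ 356.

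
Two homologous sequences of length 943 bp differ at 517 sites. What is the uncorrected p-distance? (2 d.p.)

p = 517/943 = 0.548250… ≈ 0.55 (to 2 d.p.).

0.55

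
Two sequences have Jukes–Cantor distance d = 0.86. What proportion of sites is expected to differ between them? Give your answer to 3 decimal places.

p = (3/4)(1 − e^(−4d/3)) = 0.75 × (1 − e^(-1.146667)) = 0.75 × (1 − 0.317694) = 0.511730.

0.512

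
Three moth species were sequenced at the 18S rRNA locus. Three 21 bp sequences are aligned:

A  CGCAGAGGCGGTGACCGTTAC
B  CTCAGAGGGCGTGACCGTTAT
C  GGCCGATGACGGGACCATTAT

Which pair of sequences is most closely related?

A–B: 4/21 differ, p = 0.190, d = 0.220.
A–C: 8/21 differ, p = 0.381, d = 0.532.
B–C: 7/21 differ, p = 0.333, d = 0.441.
The smallest distance is between A and B.

A and B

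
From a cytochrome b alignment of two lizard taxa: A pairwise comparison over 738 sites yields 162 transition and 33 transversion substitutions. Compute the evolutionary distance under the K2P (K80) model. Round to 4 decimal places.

0.3540

P = 162/738 ≈ 0.219512 and Q = 33/738 ≈ 0.044715.
Under the Kimura two-parameter model, d = −½ ln(1 − 2P − Q) − ¼ ln(1 − 2Q).
1 − 2P − Q = 0.516261, giving −½ ln(0.516261) = 0.330571.
1 − 2Q = 0.91057, giving −¼ ln(0.91057) = 0.023421.
d = 0.330571 + 0.023421 = 0.353992.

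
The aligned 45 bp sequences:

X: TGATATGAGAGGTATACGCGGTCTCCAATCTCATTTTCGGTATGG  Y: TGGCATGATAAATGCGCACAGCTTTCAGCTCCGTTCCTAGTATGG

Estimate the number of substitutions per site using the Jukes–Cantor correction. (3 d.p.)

The sequences differ at 22 of 45 sites, so p = 22/45 ≈ 0.488889.
d = −(3/4) ln(1 − 4p/3) = −0.75 ln(1 − 0.651852) = −0.75 ln(0.348148)
  = −0.75 × (-1.055128) = 0.791346 substitutions/site.

0.791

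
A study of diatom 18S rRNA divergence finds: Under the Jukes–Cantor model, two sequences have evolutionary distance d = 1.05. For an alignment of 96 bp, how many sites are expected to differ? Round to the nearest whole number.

Invert JC69: p = (3/4)(1 − e^(−4d/3)) = 0.75 × (1 − e^(-1.4)) = 0.75 × (1 − 0.246597) = 0.565052.
Expected differing sites = pL ≈ 0.565052 × 96 = 54.244992 ≈ 54.

54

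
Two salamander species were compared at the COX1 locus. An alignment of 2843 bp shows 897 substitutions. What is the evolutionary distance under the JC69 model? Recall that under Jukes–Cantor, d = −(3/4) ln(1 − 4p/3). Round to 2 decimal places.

p = 897/2843 ≈ 0.315512.
d = −(3/4) ln(1 − 4p/3) = −0.75 ln(1 − 0.420683) = −0.75 ln(0.579317)
  = −0.75 × (-0.545905) = 0.409429 substitutions/site.

0.41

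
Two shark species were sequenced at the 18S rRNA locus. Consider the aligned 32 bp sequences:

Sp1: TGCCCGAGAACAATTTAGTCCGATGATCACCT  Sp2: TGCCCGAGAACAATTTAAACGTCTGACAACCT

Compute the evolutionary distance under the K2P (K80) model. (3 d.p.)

0.259

Of 32 sites, 2 differences are transitions and 5 are transversions, so P = 2/32 = 0.0625 and Q = 5/32 = 0.15625.
Under the Kimura two-parameter model, d = −½ ln(1 − 2P − Q) − ¼ ln(1 − 2Q).
1 − 2P − Q = 0.71875, giving −½ ln(0.71875) = 0.165121.
1 − 2Q = 0.6875, giving −¼ ln(0.6875) = 0.093673.
d = 0.165121 + 0.093673 = 0.258794.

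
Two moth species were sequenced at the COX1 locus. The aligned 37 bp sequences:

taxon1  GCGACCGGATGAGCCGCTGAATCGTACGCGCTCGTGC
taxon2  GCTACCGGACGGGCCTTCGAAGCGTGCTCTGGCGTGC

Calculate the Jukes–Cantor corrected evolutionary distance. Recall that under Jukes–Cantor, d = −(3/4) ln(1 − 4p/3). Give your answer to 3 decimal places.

0.425

The sequences differ at 12 of 37 sites, so p = 12/37 ≈ 0.324324.
d = −(3/4) ln(1 − 4p/3) = −0.75 ln(1 − 0.432432) = −0.75 ln(0.567568)
  = −0.75 × (-0.566395) = 0.424796 substitutions/site.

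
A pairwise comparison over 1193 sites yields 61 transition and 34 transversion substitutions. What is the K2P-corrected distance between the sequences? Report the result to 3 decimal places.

0.085

P = 61/1193 ≈ 0.051132 and Q = 34/1193 ≈ 0.0285.
Under the Kimura two-parameter model, d = −½ ln(1 − 2P − Q) − ¼ ln(1 − 2Q).
1 − 2P − Q = 0.869236, giving −½ ln(0.869236) = 0.070070.
1 − 2Q = 0.943, giving −¼ ln(0.943) = 0.014672.
d = 0.070070 + 0.014672 = 0.084742.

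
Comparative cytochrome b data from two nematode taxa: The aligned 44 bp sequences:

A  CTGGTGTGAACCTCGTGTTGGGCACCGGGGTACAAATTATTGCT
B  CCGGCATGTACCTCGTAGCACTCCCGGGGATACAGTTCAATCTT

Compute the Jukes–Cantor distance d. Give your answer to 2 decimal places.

The sequences differ at 19 of 44 sites, so p = 19/44 ≈ 0.431818.
d = −(3/4) ln(1 − 4p/3) = −0.75 ln(1 − 0.575757) = −0.75 ln(0.424243)
  = −0.75 × (-0.857449) = 0.643087 substitutions/site.

0.64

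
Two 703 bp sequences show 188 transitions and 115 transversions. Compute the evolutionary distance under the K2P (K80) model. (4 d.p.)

0.6985

P = 188/703 ≈ 0.267425 and Q = 115/703 ≈ 0.163585.
Under the Kimura two-parameter model, d = −½ ln(1 − 2P − Q) − ¼ ln(1 − 2Q).
1 − 2P − Q = 0.301565, giving −½ ln(0.301565) = 0.599385.
1 − 2Q = 0.67283, giving −¼ ln(0.67283) = 0.099066.
d = 0.599385 + 0.099066 = 0.698451.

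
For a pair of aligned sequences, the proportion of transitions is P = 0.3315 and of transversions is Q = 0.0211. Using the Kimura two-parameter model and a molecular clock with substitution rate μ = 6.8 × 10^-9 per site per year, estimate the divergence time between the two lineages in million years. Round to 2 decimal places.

43.16

Under the Kimura two-parameter model, d = −½ ln(1 − 2P − Q) − ¼ ln(1 − 2Q).
1 − 2P − Q = 0.3159, giving −½ ln(0.3159) = 0.576165.
1 − 2Q = 0.9578, giving −¼ ln(0.9578) = 0.010779.
d = 0.576165 + 0.010779 = 0.586944.
Under a molecular clock d = 2μt, so t = d/(2μ) = 0.586944 / (2 × 6.8 × 10^-9) = 43.16 million years.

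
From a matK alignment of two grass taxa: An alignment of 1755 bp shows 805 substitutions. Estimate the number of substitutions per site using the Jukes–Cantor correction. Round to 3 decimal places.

0.709

p = 805/1755 ≈ 0.458689.
d = −(3/4) ln(1 − 4p/3) = −0.75 ln(1 − 0.611585) = −0.75 ln(0.388415)
  = −0.75 × (-0.945681) = 0.709261 substitutions/site.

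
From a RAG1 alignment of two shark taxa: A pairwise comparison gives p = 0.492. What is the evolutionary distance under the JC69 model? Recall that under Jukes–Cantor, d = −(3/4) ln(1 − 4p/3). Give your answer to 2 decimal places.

d = −(3/4) ln(1 − 4p/3) = −0.75 ln(1 − 0.656) = −0.75 ln(0.344)
  = −0.75 × (-1.067114) = 0.800336 substitutions/site.

0.80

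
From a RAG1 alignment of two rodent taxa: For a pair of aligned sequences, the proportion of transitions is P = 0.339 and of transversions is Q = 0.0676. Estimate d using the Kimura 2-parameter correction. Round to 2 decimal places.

Under the Kimura two-parameter model, d = −½ ln(1 − 2P − Q) − ¼ ln(1 − 2Q).
1 − 2P − Q = 0.2544, giving −½ ln(0.2544) = 0.684424.
1 − 2Q = 0.8648, giving −¼ ln(0.8648) = 0.036314.
d = 0.684424 + 0.036314 = 0.720738.

0.72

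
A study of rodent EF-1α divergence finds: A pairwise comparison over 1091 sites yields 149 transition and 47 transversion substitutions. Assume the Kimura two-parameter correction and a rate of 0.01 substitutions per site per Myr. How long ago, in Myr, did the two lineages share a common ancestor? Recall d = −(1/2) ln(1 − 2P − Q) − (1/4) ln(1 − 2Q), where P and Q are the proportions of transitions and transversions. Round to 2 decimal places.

P = 149/1091 ≈ 0.136572 and Q = 47/1091 ≈ 0.04308.
Under the Kimura two-parameter model, d = −½ ln(1 − 2P − Q) − ¼ ln(1 − 2Q).
1 − 2P − Q = 0.683776, giving −½ ln(0.683776) = 0.190062.
1 − 2Q = 0.91384, giving −¼ ln(0.91384) = 0.022525.
d = 0.190062 + 0.022525 = 0.212587.
Under a molecular clock d = 2μt, so t = d/(2μ) = 0.212587 / (2 × 0.01) = 10.63 Myr.

10.63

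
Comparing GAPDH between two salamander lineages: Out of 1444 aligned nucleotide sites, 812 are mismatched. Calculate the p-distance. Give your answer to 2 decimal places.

0.56

p = 812/1444 = 0.562326… ≈ 0.56 (to 2 d.p.).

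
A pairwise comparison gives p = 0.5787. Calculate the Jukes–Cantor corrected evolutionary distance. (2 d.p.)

d = −(3/4) ln(1 − 4p/3) = −0.75 ln(1 − 0.7716) = −0.75 ln(0.2284)
  = −0.75 × (-1.476657) = 1.107493 substitutions/site.

1.11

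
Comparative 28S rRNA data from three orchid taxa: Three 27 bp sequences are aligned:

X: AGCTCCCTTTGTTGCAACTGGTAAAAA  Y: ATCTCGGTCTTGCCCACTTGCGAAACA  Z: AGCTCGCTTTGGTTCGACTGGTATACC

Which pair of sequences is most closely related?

X–Y: 13/27 differ, p = 0.481, d = 0.770.
X–Z: 7/27 differ, p = 0.259, d = 0.318.
Y–Z: 13/27 differ, p = 0.481, d = 0.770.
The smallest distance is between X and Z.

X and Z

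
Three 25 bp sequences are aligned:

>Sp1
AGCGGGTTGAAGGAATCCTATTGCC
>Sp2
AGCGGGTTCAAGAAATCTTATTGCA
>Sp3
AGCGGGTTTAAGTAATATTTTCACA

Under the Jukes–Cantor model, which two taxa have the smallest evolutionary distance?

Sp1 and Sp2

Sp1–Sp2: 4/25 differ, p = 0.160, d = 0.180.
Sp1–Sp3: 8/25 differ, p = 0.320, d = 0.417.
Sp2–Sp3: 6/25 differ, p = 0.240, d = 0.289.
The smallest distance is between Sp1 and Sp2.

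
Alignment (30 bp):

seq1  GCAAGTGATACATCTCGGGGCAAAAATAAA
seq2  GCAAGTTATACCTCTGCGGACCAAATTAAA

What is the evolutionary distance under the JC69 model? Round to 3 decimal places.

The sequences differ at 7 of 30 sites (7, 12, 16, 17, 20, 22, 26), so p = 7/30 ≈ 0.233333.
d = −(3/4) ln(1 − 4p/3) = −0.75 ln(1 − 0.311111) = −0.75 ln(0.688889)
  = −0.75 × (-0.372675) = 0.279506 substitutions/site.

0.280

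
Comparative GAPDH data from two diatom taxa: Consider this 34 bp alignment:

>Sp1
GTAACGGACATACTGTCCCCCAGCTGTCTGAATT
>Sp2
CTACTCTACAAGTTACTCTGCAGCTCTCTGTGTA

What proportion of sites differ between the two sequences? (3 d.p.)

0.500

The sequences differ at 17 of 34 positions.
p = 17/34 = 0.500.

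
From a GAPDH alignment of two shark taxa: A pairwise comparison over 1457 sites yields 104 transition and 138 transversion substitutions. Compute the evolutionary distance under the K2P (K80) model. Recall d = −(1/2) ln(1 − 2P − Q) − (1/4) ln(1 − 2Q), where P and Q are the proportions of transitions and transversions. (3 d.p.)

0.188

P = 104/1457 ≈ 0.07138 and Q = 138/1457 ≈ 0.094715.
Under the Kimura two-parameter model, d = −½ ln(1 − 2P − Q) − ¼ ln(1 − 2Q).
1 − 2P − Q = 0.762525, giving −½ ln(0.762525) = 0.135560.
1 − 2Q = 0.81057, giving −¼ ln(0.81057) = 0.052504.
d = 0.135560 + 0.052504 = 0.188064.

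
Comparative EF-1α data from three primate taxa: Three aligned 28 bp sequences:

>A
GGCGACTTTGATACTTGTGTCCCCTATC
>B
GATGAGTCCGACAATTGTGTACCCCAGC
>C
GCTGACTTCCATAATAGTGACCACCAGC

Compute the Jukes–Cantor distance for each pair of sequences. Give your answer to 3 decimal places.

d(A,B) = 0.485, d(A,C) = 0.485, d(B,C) = 0.420

A–B: 10/28 sites differ → p ≈ 0.357143, d = −0.75 ln(1 − 0.476191) = 0.484971 ≈ 0.485.
A–C: 10/28 sites differ → p ≈ 0.357143, d = −0.75 ln(1 − 0.476191) = 0.484971 ≈ 0.485.
B–C: 9/28 sites differ → p ≈ 0.321429, d = −0.75 ln(1 − 0.428572) = 0.419713 ≈ 0.420.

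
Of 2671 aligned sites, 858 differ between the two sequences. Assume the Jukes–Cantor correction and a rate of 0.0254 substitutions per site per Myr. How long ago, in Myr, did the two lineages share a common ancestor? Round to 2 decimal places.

p = 858/2671 ≈ 0.321228.
d = −(3/4) ln(1 − 4p/3) = −0.75 ln(1 − 0.428304) = −0.75 ln(0.571696)
  = −0.75 × (-0.559148) = 0.419361 substitutions/site.
Under a molecular clock d = 2μt, so t = d/(2μ) = 0.419361 / (2 × 0.0254) = 8.26 Myr.

8.26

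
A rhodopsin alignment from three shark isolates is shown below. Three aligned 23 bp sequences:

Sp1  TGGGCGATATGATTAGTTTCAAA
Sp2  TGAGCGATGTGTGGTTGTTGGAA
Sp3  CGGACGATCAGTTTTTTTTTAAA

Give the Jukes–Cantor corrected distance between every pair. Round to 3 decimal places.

Sp1–Sp2: 10/23 sites differ → p ≈ 0.434783, d = −0.75 ln(1 − 0.579711) = 0.650110 ≈ 0.650.
Sp1–Sp3: 8/23 sites differ → p ≈ 0.347826, d = −0.75 ln(1 − 0.463768) = 0.467391 ≈ 0.467.
Sp2–Sp3: 10/23 sites differ → p ≈ 0.434783, d = −0.75 ln(1 − 0.579711) = 0.650110 ≈ 0.650.

d(Sp1,Sp2) = 0.650, d(Sp1,Sp3) = 0.467, d(Sp2,Sp3) = 0.650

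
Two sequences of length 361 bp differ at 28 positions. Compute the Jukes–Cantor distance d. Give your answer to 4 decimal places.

0.0819

p = 28/361 ≈ 0.077562.
d = −(3/4) ln(1 − 4p/3) = −0.75 ln(1 − 0.103416) = −0.75 ln(0.896584)
  = −0.75 × (-0.109163) = 0.081872 substitutions/site.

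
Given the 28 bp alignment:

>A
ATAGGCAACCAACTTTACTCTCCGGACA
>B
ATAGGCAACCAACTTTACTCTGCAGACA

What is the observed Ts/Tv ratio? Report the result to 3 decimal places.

Transitions are A↔G and C↔T; transversions are all other mismatches.
Transitions: 1. Transversions: 1.
R = 1/1 = 1.000.

1.000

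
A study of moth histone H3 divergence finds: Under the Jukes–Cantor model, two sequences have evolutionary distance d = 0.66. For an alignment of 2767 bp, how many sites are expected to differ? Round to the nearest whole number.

Invert JC69: p = (3/4)(1 − e^(−4d/3)) = 0.75 × (1 − e^(-0.88)) = 0.75 × (1 − 0.414783) = 0.438913.
Expected differing sites = pL ≈ 0.438913 × 2767 = 1214.472271 ≈ 1214.

1214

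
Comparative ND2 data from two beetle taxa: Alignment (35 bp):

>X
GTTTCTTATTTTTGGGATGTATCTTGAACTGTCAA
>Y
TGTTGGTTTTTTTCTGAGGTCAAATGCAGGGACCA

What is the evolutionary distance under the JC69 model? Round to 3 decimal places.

0.782

The sequences differ at 17 of 35 sites, so p = 17/35 ≈ 0.485714.
d = −(3/4) ln(1 − 4p/3) = −0.75 ln(1 − 0.647619) = −0.75 ln(0.352381)
  = −0.75 × (-1.043042) = 0.782282 substitutions/site.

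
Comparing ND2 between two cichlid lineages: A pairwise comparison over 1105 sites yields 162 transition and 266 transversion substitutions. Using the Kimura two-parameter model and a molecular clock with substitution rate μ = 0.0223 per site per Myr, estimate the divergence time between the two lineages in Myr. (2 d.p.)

12.24

P = 162/1105 ≈ 0.146606 and Q = 266/1105 ≈ 0.240724.
Under the Kimura two-parameter model, d = −½ ln(1 − 2P − Q) − ¼ ln(1 − 2Q).
1 − 2P − Q = 0.466064, giving −½ ln(0.466064) = 0.381716.
1 − 2Q = 0.518552, giving −¼ ln(0.518552) = 0.164179.
d = 0.381716 + 0.164179 = 0.545895.
Under a molecular clock d = 2μt, so t = d/(2μ) = 0.545895 / (2 × 0.0223) = 12.24 Myr.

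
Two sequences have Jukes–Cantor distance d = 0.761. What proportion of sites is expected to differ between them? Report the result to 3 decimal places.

p = (3/4)(1 − e^(−4d/3)) = 0.75 × (1 − e^(-1.014667)) = 0.75 × (1 − 0.362523) = 0.478108.

0.478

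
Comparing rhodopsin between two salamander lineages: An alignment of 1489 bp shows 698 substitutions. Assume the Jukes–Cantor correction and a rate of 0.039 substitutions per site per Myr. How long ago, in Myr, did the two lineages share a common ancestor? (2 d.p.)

9.43

p = 698/1489 ≈ 0.468771.
d = −(3/4) ln(1 − 4p/3) = −0.75 ln(1 − 0.625028) = −0.75 ln(0.374972)
  = −0.75 × (-0.980904) = 0.735678 substitutions/site.
Under a molecular clock d = 2μt, so t = d/(2μ) = 0.735678 / (2 × 0.039) = 9.43 Myr.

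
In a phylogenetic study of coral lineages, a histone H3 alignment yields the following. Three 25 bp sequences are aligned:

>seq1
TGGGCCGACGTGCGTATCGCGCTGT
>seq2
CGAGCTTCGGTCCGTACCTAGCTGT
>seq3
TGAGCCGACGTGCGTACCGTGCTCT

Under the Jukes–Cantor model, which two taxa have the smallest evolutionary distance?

seq1 and seq3

seq1–seq2: 10/25 differ, p = 0.400, d = 0.572.
seq1–seq3: 4/25 differ, p = 0.160, d = 0.180.
seq2–seq3: 9/25 differ, p = 0.360, d = 0.490.
The smallest distance is between seq1 and seq3.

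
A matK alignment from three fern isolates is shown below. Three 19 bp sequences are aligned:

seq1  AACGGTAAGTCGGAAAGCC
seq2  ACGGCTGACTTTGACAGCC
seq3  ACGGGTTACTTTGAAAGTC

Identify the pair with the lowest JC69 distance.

seq2 and seq3

seq1–seq2: 8/19 differ, p = 0.421, d = 0.618.
seq1–seq3: 7/19 differ, p = 0.368, d = 0.507.
seq2–seq3: 4/19 differ, p = 0.211, d = 0.247.
The smallest distance is between seq2 and seq3.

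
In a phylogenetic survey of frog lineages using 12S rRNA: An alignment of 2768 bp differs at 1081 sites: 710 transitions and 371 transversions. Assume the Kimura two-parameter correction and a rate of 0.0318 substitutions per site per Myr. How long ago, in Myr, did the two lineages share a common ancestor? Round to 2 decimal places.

9.41

P = 710/2768 ≈ 0.256503 and Q = 371/2768 ≈ 0.134032.
Under the Kimura two-parameter model, d = −½ ln(1 − 2P − Q) − ¼ ln(1 − 2Q).
1 − 2P − Q = 0.352962, giving −½ ln(0.352962) = 0.520697.
1 − 2Q = 0.731936, giving −¼ ln(0.731936) = 0.078016.
d = 0.520697 + 0.078016 = 0.598713.
Under a molecular clock d = 2μt, so t = d/(2μ) = 0.598713 / (2 × 0.0318) = 9.41 Myr.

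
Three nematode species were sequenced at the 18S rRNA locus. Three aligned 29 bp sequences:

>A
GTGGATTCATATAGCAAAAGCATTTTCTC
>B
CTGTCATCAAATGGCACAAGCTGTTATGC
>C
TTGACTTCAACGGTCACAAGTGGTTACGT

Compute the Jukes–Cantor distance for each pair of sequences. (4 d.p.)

d(A,B) = 0.6018, d(A,C) = 0.8776, d(B,C) = 0.4618

A–B: 12/29 sites differ → p ≈ 0.413793, d = −0.75 ln(1 − 0.551724) = 0.601760 ≈ 0.6018.
A–C: 15/29 sites differ → p ≈ 0.517241, d = −0.75 ln(1 − 0.689655) = 0.877553 ≈ 0.8776.
B–C: 10/29 sites differ → p ≈ 0.344828, d = −0.75 ln(1 − 0.459771) = 0.461822 ≈ 0.4618.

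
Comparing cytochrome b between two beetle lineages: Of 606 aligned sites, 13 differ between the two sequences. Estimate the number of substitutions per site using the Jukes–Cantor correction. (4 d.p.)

0.0218

p = 13/606 ≈ 0.021452.
d = −(3/4) ln(1 − 4p/3) = −0.75 ln(1 − 0.028603) = −0.75 ln(0.971397)
  = −0.75 × (-0.029020) = 0.021765 substitutions/site.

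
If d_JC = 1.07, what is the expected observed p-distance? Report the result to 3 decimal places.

0.570

p = (3/4)(1 − e^(−4d/3)) = 0.75 × (1 − e^(-1.426667)) = 0.75 × (1 − 0.240108) = 0.569919.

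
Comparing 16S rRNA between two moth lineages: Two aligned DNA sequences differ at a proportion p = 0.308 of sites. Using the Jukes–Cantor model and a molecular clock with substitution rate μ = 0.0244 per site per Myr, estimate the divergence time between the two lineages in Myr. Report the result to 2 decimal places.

8.13

d = −(3/4) ln(1 − 4p/3) = −0.75 ln(1 − 0.410667) = −0.75 ln(0.589333)
  = −0.75 × (-0.528764) = 0.396573 substitutions/site.
Under a molecular clock d = 2μt, so t = d/(2μ) = 0.396573 / (2 × 0.0244) = 8.13 Myr.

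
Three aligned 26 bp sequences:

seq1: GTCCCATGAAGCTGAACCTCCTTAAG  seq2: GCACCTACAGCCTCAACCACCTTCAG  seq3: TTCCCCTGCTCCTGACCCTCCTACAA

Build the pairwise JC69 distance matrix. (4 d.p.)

seq1–seq2: 10/26 sites differ → p ≈ 0.384615, d = −0.75 ln(1 − 0.51282) = 0.539341 ≈ 0.5393.
seq1–seq3: 9/26 sites differ → p ≈ 0.346154, d = −0.75 ln(1 − 0.461539) = 0.464280 ≈ 0.4643.
seq2–seq3: 13/26 sites differ → p = 0.5, d = −0.75 ln(1 − 0.666667) = 0.823960 ≈ 0.8240.

d(seq1,seq2) = 0.5393, d(seq1,seq3) = 0.4643, d(seq2,seq3) = 0.8240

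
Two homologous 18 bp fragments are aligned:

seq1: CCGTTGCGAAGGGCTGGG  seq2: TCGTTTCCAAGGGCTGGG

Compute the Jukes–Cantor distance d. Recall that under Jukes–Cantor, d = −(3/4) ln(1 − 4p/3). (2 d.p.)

0.19

The sequences differ at 3 of 18 sites (1, 6, 8), so p = 3/18 ≈ 0.166667.
d = −(3/4) ln(1 − 4p/3) = −0.75 ln(1 − 0.222223) = −0.75 ln(0.777777)
  = −0.75 × (-0.251315) = 0.188486 substitutions/site.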